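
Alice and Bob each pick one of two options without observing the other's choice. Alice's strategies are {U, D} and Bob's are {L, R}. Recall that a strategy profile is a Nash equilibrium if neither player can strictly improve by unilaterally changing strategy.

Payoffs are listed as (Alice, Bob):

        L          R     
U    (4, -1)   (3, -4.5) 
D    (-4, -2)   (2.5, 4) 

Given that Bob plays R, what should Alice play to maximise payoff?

U

Against R, Alice earns 3 from U and 2.5 from D.
So U is the best response.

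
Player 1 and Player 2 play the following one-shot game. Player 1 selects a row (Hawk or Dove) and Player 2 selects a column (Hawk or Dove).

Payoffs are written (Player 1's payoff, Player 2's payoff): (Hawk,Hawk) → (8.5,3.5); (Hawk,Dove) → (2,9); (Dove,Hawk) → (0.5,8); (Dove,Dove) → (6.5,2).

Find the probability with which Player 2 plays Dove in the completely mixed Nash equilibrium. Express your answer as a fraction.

Let q be the probability that Player 2 plays Hawk. In a completely mixed equilibrium, Player 1 must be indifferent between Hawk and Dove.
Player 1's expected payoff from Hawk is 8.5q + 2(1−q); from Dove it is 0.5q + 6.5(1−q).
Setting these equal: 6.5q + 2 = −6q + 6.5, so q = 9/25.
Therefore Player 2 plays Dove with probability 1 − 9/25 = 16/25.

16/25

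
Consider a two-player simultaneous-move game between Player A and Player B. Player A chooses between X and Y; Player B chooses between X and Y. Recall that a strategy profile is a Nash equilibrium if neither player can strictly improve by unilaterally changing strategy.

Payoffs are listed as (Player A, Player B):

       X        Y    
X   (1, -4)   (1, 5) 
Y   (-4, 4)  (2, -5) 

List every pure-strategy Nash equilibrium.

none

(X, X): Player B prefers Y (5 > -4) — not an equilibrium.
(X, Y): Player A prefers Y (2 > 1) — not an equilibrium.
(Y, X): Player A prefers X (1 > -4) — not an equilibrium.
(Y, Y): Player B prefers X (4 > -5) — not an equilibrium.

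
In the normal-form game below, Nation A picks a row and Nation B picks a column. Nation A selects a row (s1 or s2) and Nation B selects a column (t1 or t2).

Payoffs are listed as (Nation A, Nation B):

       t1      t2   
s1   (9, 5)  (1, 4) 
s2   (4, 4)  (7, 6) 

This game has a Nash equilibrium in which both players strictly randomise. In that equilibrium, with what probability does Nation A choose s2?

Let x be the probability that Nation A plays s1. In a completely mixed equilibrium, Nation B must be indifferent between t1 and t2.
Nation B's expected payoff from t1 is 5x + 4(1−x); from t2 it is 4x + 6(1−x).
Setting these equal: x + 4 = −2x + 6, so x = 2/3.
Therefore Nation A plays s2 with probability 1 − 2/3 = 1/3.

1/3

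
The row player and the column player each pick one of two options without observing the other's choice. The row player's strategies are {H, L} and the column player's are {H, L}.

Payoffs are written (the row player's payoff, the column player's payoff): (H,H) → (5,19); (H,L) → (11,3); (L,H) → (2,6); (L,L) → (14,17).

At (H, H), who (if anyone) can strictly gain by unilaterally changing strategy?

The row player at (H, H) earns 5; deviating to L yields 2 — not better.
The column player earns 19; deviating to L yields 3 — not better.
Neither player can strictly improve; the profile is a Nash equilibrium.

Neither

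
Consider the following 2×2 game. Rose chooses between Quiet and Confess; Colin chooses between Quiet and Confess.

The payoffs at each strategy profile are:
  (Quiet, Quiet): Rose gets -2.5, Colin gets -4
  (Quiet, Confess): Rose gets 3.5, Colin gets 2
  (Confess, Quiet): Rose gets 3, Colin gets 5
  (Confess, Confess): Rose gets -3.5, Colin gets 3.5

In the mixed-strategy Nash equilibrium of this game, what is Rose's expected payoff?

First find q, the probability Colin plays Quiet, from Rose's indifference between Quiet and Confess: −2.5q + 3.5(1−q) = 3q − 3.5(1−q), giving q = 14/25.
Since Rose is indifferent in equilibrium, Rose's expected payoff equals the payoff from either row against (14/25, 11/25). Using Quiet: −2.5(14/25) + 3.5(11/25) = 7/50.

7/50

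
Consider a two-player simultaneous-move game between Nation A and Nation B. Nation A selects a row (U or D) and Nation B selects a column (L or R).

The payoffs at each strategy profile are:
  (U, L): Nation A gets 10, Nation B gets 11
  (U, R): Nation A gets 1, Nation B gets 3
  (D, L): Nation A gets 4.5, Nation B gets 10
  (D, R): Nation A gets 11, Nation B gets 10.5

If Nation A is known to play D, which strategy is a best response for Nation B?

Against D, Nation B earns 10 from L and 10.5 from R.
So R is the best response.

R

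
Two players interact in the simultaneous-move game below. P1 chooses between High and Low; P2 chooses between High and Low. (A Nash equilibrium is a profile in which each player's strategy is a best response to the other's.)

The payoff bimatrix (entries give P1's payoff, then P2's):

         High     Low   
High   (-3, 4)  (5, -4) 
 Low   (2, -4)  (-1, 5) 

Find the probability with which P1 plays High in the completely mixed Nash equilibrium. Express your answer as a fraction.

9/17

Let x be the probability that P1 plays High. In a completely mixed equilibrium, P2 must be indifferent between High and Low.
P2's expected payoff from High is 4x − 4(1−x); from Low it is −4x + 5(1−x).
Setting these equal: 8x − 4 = −9x + 5, so x = 9/17.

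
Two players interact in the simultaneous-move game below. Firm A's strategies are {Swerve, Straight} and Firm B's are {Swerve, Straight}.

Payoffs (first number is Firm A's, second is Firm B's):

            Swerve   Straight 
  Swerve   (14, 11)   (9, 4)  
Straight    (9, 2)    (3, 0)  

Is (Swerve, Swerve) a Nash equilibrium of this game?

At (Swerve, Swerve), Firm A earns 14; switching to Straight would give 9, so Firm A has no profitable deviation.
Firm B earns 11; switching to Straight would give 4, so Firm B has no profitable deviation.
Neither player can gain by a unilateral deviation, so this profile is a Nash equilibrium.

Yes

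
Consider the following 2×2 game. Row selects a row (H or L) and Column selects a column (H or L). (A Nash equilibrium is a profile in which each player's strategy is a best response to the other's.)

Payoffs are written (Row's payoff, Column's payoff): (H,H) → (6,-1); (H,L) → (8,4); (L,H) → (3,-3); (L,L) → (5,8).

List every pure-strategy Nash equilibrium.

(H, L)

(H, H): Column prefers L (4 > -1) — not an equilibrium.
(H, L): Row gets 8 ≥ 5 from L, and Column gets 4 ≥ -1 from H — Nash equilibrium.
(L, H): Row prefers H (6 > 3); Column prefers L (8 > -3) — not an equilibrium.
(L, L): Row prefers H (8 > 5) — not an equilibrium.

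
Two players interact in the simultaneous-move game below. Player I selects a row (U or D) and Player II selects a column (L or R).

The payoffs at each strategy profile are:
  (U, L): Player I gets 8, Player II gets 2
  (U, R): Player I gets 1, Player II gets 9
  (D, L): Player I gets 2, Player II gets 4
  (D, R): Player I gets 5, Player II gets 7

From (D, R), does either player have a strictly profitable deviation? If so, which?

Player I at (D, R) earns 5; deviating to U yields 1 — not better.
Player II earns 7; deviating to L yields 4 — not better.
Neither player can strictly improve; the profile is a Nash equilibrium.

Neither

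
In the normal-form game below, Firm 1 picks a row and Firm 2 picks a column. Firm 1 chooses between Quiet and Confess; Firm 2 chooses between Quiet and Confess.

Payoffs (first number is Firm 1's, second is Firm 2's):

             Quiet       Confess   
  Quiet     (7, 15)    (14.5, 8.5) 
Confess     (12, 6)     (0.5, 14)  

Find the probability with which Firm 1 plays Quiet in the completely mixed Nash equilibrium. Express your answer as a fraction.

Let p be the probability that Firm 1 plays Quiet. In a completely mixed equilibrium, Firm 2 must be indifferent between Quiet and Confess.
Firm 2's expected payoff from Quiet is 15p + 6(1−p); from Confess it is 8.5p + 14(1−p).
Setting these equal: 9p + 6 = −5.5p + 14, so p = 16/29.

16/29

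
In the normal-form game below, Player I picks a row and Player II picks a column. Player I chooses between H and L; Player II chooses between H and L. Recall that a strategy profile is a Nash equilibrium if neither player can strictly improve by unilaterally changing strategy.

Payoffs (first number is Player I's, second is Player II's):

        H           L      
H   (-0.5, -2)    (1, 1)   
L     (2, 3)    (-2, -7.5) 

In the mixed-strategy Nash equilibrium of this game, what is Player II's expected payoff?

First find p, the probability Player I plays H, from Player II's indifference between H and L: −2p + 3(1−p) = p − 7.5(1−p), giving p = 7/9.
Since Player II is indifferent in equilibrium, Player II's expected payoff equals the payoff from either column against (7/9, 2/9). Using H: −2(7/9) + 3(2/9) = -8/9.

-8/9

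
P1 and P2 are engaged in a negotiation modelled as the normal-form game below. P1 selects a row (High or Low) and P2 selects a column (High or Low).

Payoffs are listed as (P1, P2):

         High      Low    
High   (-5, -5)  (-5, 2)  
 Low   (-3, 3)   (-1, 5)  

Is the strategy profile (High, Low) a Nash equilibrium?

No

At (High, Low), P1 earns -5; switching to Low would give -1, so P1 would deviate.
P2 earns 2; switching to High would give -5, so P2 has no profitable deviation.
Since at least one player can profitably deviate, this is not a Nash equilibrium.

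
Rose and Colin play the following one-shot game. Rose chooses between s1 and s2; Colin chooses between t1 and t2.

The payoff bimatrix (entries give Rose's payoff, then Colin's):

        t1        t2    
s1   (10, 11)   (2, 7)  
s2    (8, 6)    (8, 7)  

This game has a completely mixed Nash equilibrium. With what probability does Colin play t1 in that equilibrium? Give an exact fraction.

3/4

Let c be the probability that Colin plays t1. In a completely mixed equilibrium, Rose must be indifferent between s1 and s2.
Rose's expected payoff from s1 is 10c + 2(1−c); from s2 it is 8c + 8(1−c).
Setting these equal: 8c + 2 = 8, so c = 3/4.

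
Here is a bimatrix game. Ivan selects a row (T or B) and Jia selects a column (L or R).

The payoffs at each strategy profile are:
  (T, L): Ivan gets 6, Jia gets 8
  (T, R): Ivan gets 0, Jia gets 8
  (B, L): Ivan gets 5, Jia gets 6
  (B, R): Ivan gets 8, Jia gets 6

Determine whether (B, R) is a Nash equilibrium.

At (B, R), Ivan earns 8; switching to T would give 0, so Ivan has no profitable deviation.
Jia earns 6; switching to L would give 6, so Jia has no profitable deviation.
Neither player can gain by a unilateral deviation, so this profile is a Nash equilibrium.

Yes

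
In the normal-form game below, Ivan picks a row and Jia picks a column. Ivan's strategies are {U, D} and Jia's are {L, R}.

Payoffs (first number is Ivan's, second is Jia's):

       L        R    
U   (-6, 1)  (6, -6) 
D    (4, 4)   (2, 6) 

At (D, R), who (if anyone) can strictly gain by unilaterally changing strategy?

Ivan

Ivan at (D, R) earns 2; deviating to U yields 6 — a strict improvement.
Jia earns 6; deviating to L yields 4 — not better.
Only Ivan has a strictly profitable deviation.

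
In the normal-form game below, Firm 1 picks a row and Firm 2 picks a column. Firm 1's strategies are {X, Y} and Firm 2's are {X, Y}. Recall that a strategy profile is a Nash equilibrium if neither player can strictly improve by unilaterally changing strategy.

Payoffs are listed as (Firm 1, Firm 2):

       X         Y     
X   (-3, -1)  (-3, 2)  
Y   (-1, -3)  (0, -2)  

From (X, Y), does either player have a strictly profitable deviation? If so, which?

Firm 1

Firm 1 at (X, Y) earns -3; deviating to Y yields 0 — a strict improvement.
Firm 2 earns 2; deviating to X yields -1 — not better.
Only Firm 1 has a strictly profitable deviation.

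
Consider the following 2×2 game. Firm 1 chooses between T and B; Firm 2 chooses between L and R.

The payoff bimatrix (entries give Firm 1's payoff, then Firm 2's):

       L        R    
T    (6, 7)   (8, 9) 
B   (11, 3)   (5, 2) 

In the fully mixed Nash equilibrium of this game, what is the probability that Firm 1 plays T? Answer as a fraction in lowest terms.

Let x be the probability that Firm 1 plays T. In a completely mixed equilibrium, Firm 2 must be indifferent between L and R.
Firm 2's expected payoff from L is 7x + 3(1−x); from R it is 9x + 2(1−x).
Setting these equal: 4x + 3 = 7x + 2, so x = 1/3.

1/3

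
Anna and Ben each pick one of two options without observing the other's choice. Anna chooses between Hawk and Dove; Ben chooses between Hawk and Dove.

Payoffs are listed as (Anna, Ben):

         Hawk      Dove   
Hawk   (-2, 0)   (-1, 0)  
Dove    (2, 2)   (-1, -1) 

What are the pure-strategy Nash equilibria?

(Hawk, Hawk): Anna prefers Dove (2 > -2) — not an equilibrium.
(Hawk, Dove): Anna gets -1 ≥ -1 from Dove, and Ben gets 0 ≥ 0 from Hawk — Nash equilibrium.
(Dove, Hawk): Anna gets 2 ≥ -2 from Hawk, and Ben gets 2 ≥ -1 from Dove — Nash equilibrium.
(Dove, Dove): Ben prefers Hawk (2 > -1) — not an equilibrium.

(Hawk, Dove) and (Dove, Hawk)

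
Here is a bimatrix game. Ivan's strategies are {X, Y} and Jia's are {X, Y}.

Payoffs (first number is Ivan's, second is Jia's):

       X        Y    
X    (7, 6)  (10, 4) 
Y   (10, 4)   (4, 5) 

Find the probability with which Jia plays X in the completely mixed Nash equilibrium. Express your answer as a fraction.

2/3

Let c be the probability that Jia plays X. In a completely mixed equilibrium, Ivan must be indifferent between X and Y.
Ivan's expected payoff from X is 7c + 10(1−c); from Y it is 10c + 4(1−c).
Setting these equal: −3c + 10 = 6c + 4, so c = 2/3.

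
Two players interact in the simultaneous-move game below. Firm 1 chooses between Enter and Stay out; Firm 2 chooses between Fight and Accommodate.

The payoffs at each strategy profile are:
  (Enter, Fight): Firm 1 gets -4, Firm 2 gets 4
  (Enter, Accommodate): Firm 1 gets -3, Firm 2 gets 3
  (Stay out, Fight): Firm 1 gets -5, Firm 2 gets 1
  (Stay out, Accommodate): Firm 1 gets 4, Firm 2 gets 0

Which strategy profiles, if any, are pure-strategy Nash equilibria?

(Enter, Fight)

(Enter, Fight): Firm 1 gets -4 ≥ -5 from Stay out, and Firm 2 gets 4 ≥ 3 from Accommodate — Nash equilibrium.
(Enter, Accommodate): Firm 1 prefers Stay out (4 > -3); Firm 2 prefers Fight (4 > 3) — not an equilibrium.
(Stay out, Fight): Firm 1 prefers Enter (-4 > -5) — not an equilibrium.
(Stay out, Accommodate): Firm 2 prefers Fight (1 > 0) — not an equilibrium.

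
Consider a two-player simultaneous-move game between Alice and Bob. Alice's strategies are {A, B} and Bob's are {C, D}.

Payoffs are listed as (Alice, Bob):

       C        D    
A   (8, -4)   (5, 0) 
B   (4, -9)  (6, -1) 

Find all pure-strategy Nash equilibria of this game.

(A, C): Bob prefers D (0 > -4) — not an equilibrium.
(A, D): Alice prefers B (6 > 5) — not an equilibrium.
(B, C): Alice prefers A (8 > 4); Bob prefers D (-1 > -9) — not an equilibrium.
(B, D): Alice gets 6 ≥ 5 from A, and Bob gets -1 ≥ -9 from C — Nash equilibrium.

(B, D)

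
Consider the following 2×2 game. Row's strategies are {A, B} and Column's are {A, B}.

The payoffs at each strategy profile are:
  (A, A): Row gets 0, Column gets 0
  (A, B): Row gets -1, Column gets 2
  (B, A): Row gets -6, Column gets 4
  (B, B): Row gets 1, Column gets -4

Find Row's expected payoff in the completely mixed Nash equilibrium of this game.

First find y, the probability Column plays A, from Row's indifference between A and B: −(1−y) = −6y + (1−y), giving y = 1/4.
Since Row is indifferent in equilibrium, Row's expected payoff equals the payoff from either row against (1/4, 3/4). Using A: −(3/4) = -3/4.

-3/4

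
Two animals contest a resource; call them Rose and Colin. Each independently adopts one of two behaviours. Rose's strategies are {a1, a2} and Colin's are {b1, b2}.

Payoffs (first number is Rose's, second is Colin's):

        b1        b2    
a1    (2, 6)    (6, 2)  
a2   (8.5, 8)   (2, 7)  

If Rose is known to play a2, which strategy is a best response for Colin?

Against a2, Colin earns 8 from b1 and 7 from b2.
So b1 is the best response.

b1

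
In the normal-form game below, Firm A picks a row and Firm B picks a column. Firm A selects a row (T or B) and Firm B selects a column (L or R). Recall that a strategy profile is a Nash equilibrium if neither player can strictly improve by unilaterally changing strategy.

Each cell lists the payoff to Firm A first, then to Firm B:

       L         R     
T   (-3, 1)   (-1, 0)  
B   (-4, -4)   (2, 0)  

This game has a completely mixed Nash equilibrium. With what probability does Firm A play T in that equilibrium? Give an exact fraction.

4/5

Let p be the probability that Firm A plays T. In a completely mixed equilibrium, Firm B must be indifferent between L and R.
Firm B's expected payoff from L is p − 4(1−p); from R it is 0.
Setting these equal: 5p − 4 = 0, so p = 4/5.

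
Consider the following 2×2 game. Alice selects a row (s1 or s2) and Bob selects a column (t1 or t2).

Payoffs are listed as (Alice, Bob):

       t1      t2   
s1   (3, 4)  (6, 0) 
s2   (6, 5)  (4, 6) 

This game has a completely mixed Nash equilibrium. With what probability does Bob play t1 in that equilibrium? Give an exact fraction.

2/5

Let y be the probability that Bob plays t1. In a completely mixed equilibrium, Alice must be indifferent between s1 and s2.
Alice's expected payoff from s1 is 3y + 6(1−y); from s2 it is 6y + 4(1−y).
Setting these equal: −3y + 6 = 2y + 4, so y = 2/5.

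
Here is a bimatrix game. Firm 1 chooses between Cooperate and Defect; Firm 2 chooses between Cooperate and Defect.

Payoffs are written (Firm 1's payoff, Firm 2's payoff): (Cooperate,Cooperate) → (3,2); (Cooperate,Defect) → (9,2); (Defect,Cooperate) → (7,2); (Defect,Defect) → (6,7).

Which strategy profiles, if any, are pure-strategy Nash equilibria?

(Cooperate, Cooperate): Firm 1 prefers Defect (7 > 3) — not an equilibrium.
(Cooperate, Defect): Firm 1 gets 9 ≥ 6 from Defect, and Firm 2 gets 2 ≥ 2 from Cooperate — Nash equilibrium.
(Defect, Cooperate): Firm 2 prefers Defect (7 > 2) — not an equilibrium.
(Defect, Defect): Firm 1 prefers Cooperate (9 > 6) — not an equilibrium.

(Cooperate, Defect)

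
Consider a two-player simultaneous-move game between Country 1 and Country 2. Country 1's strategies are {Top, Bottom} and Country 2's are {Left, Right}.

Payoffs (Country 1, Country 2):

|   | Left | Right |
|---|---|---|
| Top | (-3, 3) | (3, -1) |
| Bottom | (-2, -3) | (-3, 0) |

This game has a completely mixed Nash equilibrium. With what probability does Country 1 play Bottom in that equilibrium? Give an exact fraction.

Let p be the probability that Country 1 plays Top. In a completely mixed equilibrium, Country 2 must be indifferent between Left and Right.
Country 2's expected payoff from Left is 3p − 3(1−p); from Right it is −p.
Setting these equal: 6p − 3 = −p, so p = 3/7.
Therefore Country 1 plays Bottom with probability 1 − 3/7 = 4/7.

4/7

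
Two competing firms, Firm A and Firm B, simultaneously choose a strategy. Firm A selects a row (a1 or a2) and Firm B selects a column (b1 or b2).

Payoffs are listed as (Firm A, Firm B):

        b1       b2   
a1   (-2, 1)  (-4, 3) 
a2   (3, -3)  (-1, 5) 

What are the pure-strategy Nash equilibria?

(a1, b1): Firm A prefers a2 (3 > -2); Firm B prefers b2 (3 > 1) — not an equilibrium.
(a1, b2): Firm A prefers a2 (-1 > -4) — not an equilibrium.
(a2, b1): Firm B prefers b2 (5 > -3) — not an equilibrium.
(a2, b2): Firm A gets -1 ≥ -4 from a1, and Firm B gets 5 ≥ -3 from b1 — Nash equilibrium.

(a2, b2)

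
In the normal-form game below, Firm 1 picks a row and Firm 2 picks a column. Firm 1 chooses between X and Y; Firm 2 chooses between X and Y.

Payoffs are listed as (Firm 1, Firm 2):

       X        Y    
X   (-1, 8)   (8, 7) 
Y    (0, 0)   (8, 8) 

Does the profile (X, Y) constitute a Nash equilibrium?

At (X, Y), Firm 1 earns 8; switching to Y would give 8, so Firm 1 has no profitable deviation.
Firm 2 earns 7; switching to X would give 8, so Firm 2 would deviate.
Since at least one player can profitably deviate, this is not a Nash equilibrium.

No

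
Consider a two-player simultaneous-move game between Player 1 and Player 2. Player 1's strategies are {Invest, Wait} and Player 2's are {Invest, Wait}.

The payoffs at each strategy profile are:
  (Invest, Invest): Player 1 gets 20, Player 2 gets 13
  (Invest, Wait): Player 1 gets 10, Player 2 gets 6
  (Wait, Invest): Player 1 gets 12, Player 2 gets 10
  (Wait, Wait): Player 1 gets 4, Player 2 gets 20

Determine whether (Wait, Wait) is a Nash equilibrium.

No

At (Wait, Wait), Player 1 earns 4; switching to Invest would give 10, so Player 1 would deviate.
Player 2 earns 20; switching to Invest would give 10, so Player 2 has no profitable deviation.
Since at least one player can profitably deviate, this is not a Nash equilibrium.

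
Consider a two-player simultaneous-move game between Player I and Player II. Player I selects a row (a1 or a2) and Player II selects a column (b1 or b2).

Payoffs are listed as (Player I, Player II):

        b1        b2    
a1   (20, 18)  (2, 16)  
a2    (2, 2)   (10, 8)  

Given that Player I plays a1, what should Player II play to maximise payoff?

b1

Against a1, Player II earns 18 from b1 and 16 from b2.
So b1 is the best response.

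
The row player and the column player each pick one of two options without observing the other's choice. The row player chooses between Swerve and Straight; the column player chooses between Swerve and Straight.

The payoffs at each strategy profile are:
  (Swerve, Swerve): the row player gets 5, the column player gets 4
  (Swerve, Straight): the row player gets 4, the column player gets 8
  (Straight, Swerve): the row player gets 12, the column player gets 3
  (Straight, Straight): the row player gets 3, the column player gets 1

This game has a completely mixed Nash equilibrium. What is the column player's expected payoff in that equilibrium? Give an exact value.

10/3

First find x, the probability the row player plays Swerve, from the column player's indifference between Swerve and Straight: 4x + 3(1−x) = 8x + (1−x), giving x = 1/3.
Since the column player is indifferent in equilibrium, the column player's expected payoff equals the payoff from either column against (1/3, 2/3). Using Swerve: 4(1/3) + 3(2/3) = 10/3.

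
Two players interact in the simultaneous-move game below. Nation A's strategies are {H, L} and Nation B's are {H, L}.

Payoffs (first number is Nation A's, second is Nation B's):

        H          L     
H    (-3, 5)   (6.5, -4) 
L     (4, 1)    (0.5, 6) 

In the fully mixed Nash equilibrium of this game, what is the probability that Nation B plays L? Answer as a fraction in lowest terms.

Let q be the probability that Nation B plays H. In a completely mixed equilibrium, Nation A must be indifferent between H and L.
Nation A's expected payoff from H is −3q + 6.5(1−q); from L it is 4q + 0.5(1−q).
Setting these equal: −9.5q + 6.5 = 3.5q + 0.5, so q = 6/13.
Therefore Nation B plays L with probability 1 − 6/13 = 7/13.

7/13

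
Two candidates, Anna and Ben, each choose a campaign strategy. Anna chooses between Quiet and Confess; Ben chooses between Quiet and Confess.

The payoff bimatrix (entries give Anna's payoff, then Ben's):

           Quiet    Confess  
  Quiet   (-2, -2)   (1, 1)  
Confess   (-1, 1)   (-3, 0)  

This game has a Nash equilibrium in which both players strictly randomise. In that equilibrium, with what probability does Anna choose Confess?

3/4

Let p be the probability that Anna plays Quiet. In a completely mixed equilibrium, Ben must be indifferent between Quiet and Confess.
Ben's expected payoff from Quiet is −2p + (1−p); from Confess it is p.
Setting these equal: −3p + 1 = p, so p = 1/4.
Therefore Anna plays Confess with probability 1 − 1/4 = 3/4.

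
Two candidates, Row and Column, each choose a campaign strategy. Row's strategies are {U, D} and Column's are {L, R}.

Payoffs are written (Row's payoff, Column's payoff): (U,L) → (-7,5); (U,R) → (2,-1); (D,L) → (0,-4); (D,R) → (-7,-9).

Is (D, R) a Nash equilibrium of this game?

No

At (D, R), Row earns -7; switching to U would give 2, so Row would deviate.
Column earns -9; switching to L would give -4, so Column would deviate.
Since at least one player can profitably deviate, this is not a Nash equilibrium.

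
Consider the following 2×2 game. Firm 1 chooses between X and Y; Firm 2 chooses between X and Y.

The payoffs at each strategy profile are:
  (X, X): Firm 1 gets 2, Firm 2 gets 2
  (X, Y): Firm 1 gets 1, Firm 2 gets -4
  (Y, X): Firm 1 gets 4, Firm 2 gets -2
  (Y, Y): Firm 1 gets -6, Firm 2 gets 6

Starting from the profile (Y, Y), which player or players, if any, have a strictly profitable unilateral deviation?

Firm 1 at (Y, Y) earns -6; deviating to X yields 1 — a strict improvement.
Firm 2 earns 6; deviating to X yields -2 — not better.
Only Firm 1 has a strictly profitable deviation.

Firm 1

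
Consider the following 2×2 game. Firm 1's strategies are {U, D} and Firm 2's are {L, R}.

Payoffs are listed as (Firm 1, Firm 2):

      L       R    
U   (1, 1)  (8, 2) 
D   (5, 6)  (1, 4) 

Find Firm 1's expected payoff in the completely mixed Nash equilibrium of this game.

39/11

First find y, the probability Firm 2 plays L, from Firm 1's indifference between U and D: y + 8(1−y) = 5y + (1−y), giving y = 7/11.
Since Firm 1 is indifferent in equilibrium, Firm 1's expected payoff equals the payoff from either row against (7/11, 4/11). Using U: (7/11) + 8(4/11) = 39/11.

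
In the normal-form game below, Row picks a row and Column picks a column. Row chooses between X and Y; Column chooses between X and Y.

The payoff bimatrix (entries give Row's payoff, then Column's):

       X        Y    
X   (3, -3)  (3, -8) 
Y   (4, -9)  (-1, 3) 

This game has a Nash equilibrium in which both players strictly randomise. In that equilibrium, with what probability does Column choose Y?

Let c be the probability that Column plays X. In a completely mixed equilibrium, Row must be indifferent between X and Y.
Row's expected payoff from X is 3c + 3(1−c); from Y it is 4c − (1−c).
Setting these equal: 3 = 5c − 1, so c = 4/5.
Therefore Column plays Y with probability 1 − 4/5 = 1/5.

1/5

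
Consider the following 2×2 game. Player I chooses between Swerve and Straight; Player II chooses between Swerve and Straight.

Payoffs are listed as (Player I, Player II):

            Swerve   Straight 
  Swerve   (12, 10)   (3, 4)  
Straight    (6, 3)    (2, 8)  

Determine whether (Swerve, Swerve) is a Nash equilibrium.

At (Swerve, Swerve), Player I earns 12; switching to Straight would give 6, so Player I has no profitable deviation.
Player II earns 10; switching to Straight would give 4, so Player II has no profitable deviation.
Neither player can gain by a unilateral deviation, so this profile is a Nash equilibrium.

Yes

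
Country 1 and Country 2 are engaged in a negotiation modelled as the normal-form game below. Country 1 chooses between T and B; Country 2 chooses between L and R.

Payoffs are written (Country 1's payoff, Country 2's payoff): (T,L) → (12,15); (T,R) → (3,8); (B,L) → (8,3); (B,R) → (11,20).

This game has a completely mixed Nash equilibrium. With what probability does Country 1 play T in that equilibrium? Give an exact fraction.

Let p be the probability that Country 1 plays T. In a completely mixed equilibrium, Country 2 must be indifferent between L and R.
Country 2's expected payoff from L is 15p + 3(1−p); from R it is 8p + 20(1−p).
Setting these equal: 12p + 3 = −12p + 20, so p = 17/24.

17/24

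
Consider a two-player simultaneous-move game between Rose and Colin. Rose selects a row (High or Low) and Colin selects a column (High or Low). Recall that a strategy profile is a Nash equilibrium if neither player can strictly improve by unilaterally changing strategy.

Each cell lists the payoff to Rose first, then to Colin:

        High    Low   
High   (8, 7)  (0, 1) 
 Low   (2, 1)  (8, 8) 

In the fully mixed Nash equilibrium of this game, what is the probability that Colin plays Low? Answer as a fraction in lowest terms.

3/7

Let y be the probability that Colin plays High. In a completely mixed equilibrium, Rose must be indifferent between High and Low.
Rose's expected payoff from High is 8y; from Low it is 2y + 8(1−y).
Setting these equal: 8y = −6y + 8, so y = 4/7.
Therefore Colin plays Low with probability 1 − 4/7 = 3/7.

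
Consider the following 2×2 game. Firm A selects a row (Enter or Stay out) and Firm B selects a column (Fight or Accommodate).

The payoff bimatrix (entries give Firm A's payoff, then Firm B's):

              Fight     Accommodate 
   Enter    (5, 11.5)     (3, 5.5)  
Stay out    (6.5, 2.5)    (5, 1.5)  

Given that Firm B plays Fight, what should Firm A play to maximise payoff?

Stay out

Against Fight, Firm A earns 5 from Enter and 6.5 from Stay out.
So Stay out is the best response.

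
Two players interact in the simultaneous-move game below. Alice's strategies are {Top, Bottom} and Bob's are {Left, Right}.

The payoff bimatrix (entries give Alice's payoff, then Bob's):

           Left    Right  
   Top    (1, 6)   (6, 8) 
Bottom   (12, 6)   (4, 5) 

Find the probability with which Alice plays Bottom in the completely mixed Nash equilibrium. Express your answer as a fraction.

2/3

Let p be the probability that Alice plays Top. In a completely mixed equilibrium, Bob must be indifferent between Left and Right.
Bob's expected payoff from Left is 6p + 6(1−p); from Right it is 8p + 5(1−p).
Setting these equal: 6 = 3p + 5, so p = 1/3.
Therefore Alice plays Bottom with probability 1 − 1/3 = 2/3.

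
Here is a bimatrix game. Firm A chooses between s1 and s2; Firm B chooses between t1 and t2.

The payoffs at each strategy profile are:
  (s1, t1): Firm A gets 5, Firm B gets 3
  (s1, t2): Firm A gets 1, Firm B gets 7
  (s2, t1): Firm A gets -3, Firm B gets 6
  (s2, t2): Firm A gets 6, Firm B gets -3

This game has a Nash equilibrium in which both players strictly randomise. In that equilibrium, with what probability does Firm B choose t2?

8/13

Let q be the probability that Firm B plays t1. In a completely mixed equilibrium, Firm A must be indifferent between s1 and s2.
Firm A's expected payoff from s1 is 5q + (1−q); from s2 it is −3q + 6(1−q).
Setting these equal: 4q + 1 = −9q + 6, so q = 5/13.
Therefore Firm B plays t2 with probability 1 − 5/13 = 8/13.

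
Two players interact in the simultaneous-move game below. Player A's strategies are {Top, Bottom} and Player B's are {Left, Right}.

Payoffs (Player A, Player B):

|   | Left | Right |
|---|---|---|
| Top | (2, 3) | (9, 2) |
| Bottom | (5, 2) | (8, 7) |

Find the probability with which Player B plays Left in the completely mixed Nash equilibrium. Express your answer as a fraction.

1/4

Let y be the probability that Player B plays Left. In a completely mixed equilibrium, Player A must be indifferent between Top and Bottom.
Player A's expected payoff from Top is 2y + 9(1−y); from Bottom it is 5y + 8(1−y).
Setting these equal: −7y + 9 = −3y + 8, so y = 1/4.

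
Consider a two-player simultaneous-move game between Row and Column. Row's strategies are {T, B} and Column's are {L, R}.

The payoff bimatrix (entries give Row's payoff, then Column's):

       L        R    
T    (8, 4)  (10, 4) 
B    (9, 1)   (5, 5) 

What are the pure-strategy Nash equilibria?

(T, L): Row prefers B (9 > 8) — not an equilibrium.
(T, R): Row gets 10 ≥ 5 from B, and Column gets 4 ≥ 4 from L — Nash equilibrium.
(B, L): Column prefers R (5 > 1) — not an equilibrium.
(B, R): Row prefers T (10 > 5) — not an equilibrium.

(T, R)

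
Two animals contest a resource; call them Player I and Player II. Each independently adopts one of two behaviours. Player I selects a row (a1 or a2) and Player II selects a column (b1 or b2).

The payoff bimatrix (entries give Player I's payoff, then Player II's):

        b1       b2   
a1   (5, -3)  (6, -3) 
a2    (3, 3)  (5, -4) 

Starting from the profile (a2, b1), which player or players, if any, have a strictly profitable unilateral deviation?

Player I

Player I at (a2, b1) earns 3; deviating to a1 yields 5 — a strict improvement.
Player II earns 3; deviating to b2 yields -4 — not better.
Only Player I has a strictly profitable deviation.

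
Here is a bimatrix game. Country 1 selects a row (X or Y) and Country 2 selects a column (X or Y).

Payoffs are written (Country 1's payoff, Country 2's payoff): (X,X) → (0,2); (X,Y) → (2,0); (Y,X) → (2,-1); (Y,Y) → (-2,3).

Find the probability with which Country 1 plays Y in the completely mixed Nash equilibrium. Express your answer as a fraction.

Let r be the probability that Country 1 plays X. In a completely mixed equilibrium, Country 2 must be indifferent between X and Y.
Country 2's expected payoff from X is 2r − (1−r); from Y it is 3(1−r).
Setting these equal: 3r − 1 = −3r + 3, so r = 2/3.
Therefore Country 1 plays Y with probability 1 − 2/3 = 1/3.

1/3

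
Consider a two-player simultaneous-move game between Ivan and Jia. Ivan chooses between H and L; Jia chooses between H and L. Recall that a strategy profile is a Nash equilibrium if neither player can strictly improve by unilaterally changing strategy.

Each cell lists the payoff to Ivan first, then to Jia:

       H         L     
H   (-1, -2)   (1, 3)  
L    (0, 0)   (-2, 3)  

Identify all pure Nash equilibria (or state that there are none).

(H, L)

(H, H): Ivan prefers L (0 > -1); Jia prefers L (3 > -2) — not an equilibrium.
(H, L): Ivan gets 1 ≥ -2 from L, and Jia gets 3 ≥ -2 from H — Nash equilibrium.
(L, H): Jia prefers L (3 > 0) — not an equilibrium.
(L, L): Ivan prefers H (1 > -2) — not an equilibrium.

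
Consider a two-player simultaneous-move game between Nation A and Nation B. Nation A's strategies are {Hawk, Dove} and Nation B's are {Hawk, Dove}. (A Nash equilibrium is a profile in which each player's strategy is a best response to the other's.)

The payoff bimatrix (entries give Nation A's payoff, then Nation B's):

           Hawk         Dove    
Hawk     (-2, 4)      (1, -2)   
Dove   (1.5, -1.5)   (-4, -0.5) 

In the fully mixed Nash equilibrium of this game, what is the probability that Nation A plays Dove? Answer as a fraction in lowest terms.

6/7

Let x be the probability that Nation A plays Hawk. In a completely mixed equilibrium, Nation B must be indifferent between Hawk and Dove.
Nation B's expected payoff from Hawk is 4x − 1.5(1−x); from Dove it is −2x − 0.5(1−x).
Setting these equal: 5.5x − 1.5 = −1.5x − 0.5, so x = 1/7.
Therefore Nation A plays Dove with probability 1 − 1/7 = 6/7.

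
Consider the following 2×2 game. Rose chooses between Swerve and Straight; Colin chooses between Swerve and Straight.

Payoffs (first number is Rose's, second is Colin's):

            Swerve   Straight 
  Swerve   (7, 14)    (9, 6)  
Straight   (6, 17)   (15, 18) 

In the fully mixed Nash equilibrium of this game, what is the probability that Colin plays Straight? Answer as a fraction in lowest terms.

1/7

Let q be the probability that Colin plays Swerve. In a completely mixed equilibrium, Rose must be indifferent between Swerve and Straight.
Rose's expected payoff from Swerve is 7q + 9(1−q); from Straight it is 6q + 15(1−q).
Setting these equal: −2q + 9 = −9q + 15, so q = 6/7.
Therefore Colin plays Straight with probability 1 − 6/7 = 1/7.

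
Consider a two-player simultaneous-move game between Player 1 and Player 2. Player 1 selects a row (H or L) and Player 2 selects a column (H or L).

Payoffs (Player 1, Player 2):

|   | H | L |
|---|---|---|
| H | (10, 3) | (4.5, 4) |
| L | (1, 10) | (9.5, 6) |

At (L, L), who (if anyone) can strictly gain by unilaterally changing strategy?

Player 1 at (L, L) earns 9.5; deviating to H yields 4.5 — not better.
Player 2 earns 6; deviating to H yields 10 — a strict improvement.
Only Player 2 has a strictly profitable deviation.

Player 2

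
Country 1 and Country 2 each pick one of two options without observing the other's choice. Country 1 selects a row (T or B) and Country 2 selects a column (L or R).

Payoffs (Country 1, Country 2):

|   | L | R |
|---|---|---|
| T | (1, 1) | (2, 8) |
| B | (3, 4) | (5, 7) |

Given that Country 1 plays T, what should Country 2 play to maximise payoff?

R

Against T, Country 2 earns 1 from L and 8 from R.
So R is the best response.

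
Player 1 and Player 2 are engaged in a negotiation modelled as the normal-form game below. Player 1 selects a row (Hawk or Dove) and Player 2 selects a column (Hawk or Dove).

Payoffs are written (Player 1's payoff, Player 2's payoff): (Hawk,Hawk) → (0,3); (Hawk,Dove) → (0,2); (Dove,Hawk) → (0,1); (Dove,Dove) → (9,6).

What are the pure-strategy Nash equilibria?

(Hawk, Hawk): Player 1 gets 0 ≥ 0 from Dove, and Player 2 gets 3 ≥ 2 from Dove — Nash equilibrium.
(Hawk, Dove): Player 1 prefers Dove (9 > 0); Player 2 prefers Hawk (3 > 2) — not an equilibrium.
(Dove, Hawk): Player 2 prefers Dove (6 > 1) — not an equilibrium.
(Dove, Dove): Player 1 gets 9 ≥ 0 from Hawk, and Player 2 gets 6 ≥ 1 from Hawk — Nash equilibrium.

(Hawk, Hawk) and (Dove, Dove)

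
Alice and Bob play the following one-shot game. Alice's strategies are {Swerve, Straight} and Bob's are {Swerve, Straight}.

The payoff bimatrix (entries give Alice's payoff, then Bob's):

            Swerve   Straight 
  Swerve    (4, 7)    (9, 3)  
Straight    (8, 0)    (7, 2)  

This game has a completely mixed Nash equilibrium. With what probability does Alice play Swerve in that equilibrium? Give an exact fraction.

Let x be the probability that Alice plays Swerve. In a completely mixed equilibrium, Bob must be indifferent between Swerve and Straight.
Bob's expected payoff from Swerve is 7x; from Straight it is 3x + 2(1−x).
Setting these equal: 7x = x + 2, so x = 1/3.

1/3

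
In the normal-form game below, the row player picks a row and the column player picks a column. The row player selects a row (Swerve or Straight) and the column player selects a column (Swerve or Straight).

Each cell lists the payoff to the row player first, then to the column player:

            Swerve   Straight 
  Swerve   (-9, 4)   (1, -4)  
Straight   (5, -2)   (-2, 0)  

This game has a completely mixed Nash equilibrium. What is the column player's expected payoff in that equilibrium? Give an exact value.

-4/5

First find p, the probability the row player plays Swerve, from the column player's indifference between Swerve and Straight: 4p − 2(1−p) = −4p, giving p = 1/5.
Since the column player is indifferent in equilibrium, the column player's expected payoff equals the payoff from either column against (1/5, 4/5). Using Swerve: 4(1/5) − 2(4/5) = -4/5.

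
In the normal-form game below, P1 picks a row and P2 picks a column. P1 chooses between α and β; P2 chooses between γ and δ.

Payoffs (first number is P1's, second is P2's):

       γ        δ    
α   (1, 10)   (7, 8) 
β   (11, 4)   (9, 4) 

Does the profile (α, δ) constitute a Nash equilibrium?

No

At (α, δ), P1 earns 7; switching to β would give 9, so P1 would deviate.
P2 earns 8; switching to γ would give 10, so P2 would deviate.
Since at least one player can profitably deviate, this is not a Nash equilibrium.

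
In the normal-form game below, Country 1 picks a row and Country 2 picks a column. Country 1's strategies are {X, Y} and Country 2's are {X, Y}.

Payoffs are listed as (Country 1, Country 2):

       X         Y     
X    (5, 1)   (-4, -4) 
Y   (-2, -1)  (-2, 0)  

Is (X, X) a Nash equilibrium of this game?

Yes

At (X, X), Country 1 earns 5; switching to Y would give -2, so Country 1 has no profitable deviation.
Country 2 earns 1; switching to Y would give -4, so Country 2 has no profitable deviation.
Neither player can gain by a unilateral deviation, so this profile is a Nash equilibrium.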